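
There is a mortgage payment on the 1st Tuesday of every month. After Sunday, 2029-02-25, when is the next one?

February 2029 starts on a Thursday, so its 1st Tuesday is 2029-02-06 (5 days in).
That is not after 2029-02-25, so look at March 2029.
March 2029 starts on a Thursday, so its 1st Tuesday is 2029-03-06 (5 days in).

2029-03-06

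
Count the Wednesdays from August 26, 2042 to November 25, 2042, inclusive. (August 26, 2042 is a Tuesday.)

13

August 26, 2042 is a Tuesday; the first Wednesday on or after it is August 27, 2042 (1 day later).
From August 27, 2042 to November 25, 2042: 4 + 30 + 31 + 25 = 90 days (rest of August, September, October, November).
90 ÷ 7 = 12 full weeks with remainder 6, so 12 more Wednesdays after the first → 13.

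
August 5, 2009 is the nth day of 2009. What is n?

Days in months before August: 31 + 28 + 31 + 30 + 31 + 30 + 31 = 212.
Plus 5 days into August → day 217.

217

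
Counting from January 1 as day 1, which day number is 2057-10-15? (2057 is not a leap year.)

Days in months before October: 31 + 28 + 31 + 30 + 31 + 30 + 31 + 31 + 30 = 273.
Plus 15 days into October → day 288.

288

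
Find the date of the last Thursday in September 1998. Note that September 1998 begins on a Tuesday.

September 24, 1998

September 1998 begins on a Tuesday, so the first Thursday is September 3 (2 days later).
September 1998 has 30 days. Adding weeks: 3, 10, 17, 24 — the last one ≤ 30 is the 24th.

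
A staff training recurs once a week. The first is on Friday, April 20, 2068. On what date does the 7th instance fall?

June 1, 2068

The 7th occurrence is 6 intervals after the first: 6 × 7 = 42 days after April 20, 2068.
April has 30 days — 10 days to the end of April leaves 32.
May has 31 days (1 left).
1 day into June → June 1, 2068.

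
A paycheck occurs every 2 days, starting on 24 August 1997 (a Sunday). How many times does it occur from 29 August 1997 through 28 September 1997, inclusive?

15

Occurrences land 2·i days after 24 August 1997 for i = 0, 1, 2, …
29 August 1997 is 5 days after the start; 5 ÷ 2 = 2 remainder 1; since the remainder is 1, round up to i = 3. First occurrence in the window: #4 on 30 August 1997 (3×2 = 6 days in).
28 September 1997 is 35 days after the start; 35 ÷ 2 = 17 remainder 1. Last occurrence in the window: #18 on 27 September 1997.
Occurrences #4 through #18: 15 in total.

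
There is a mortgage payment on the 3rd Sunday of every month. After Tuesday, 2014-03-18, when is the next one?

March 2014 starts on a Saturday; its first Sunday is the 2nd, so the 3rd Sunday is the 16th — 2014-03-16.
That is not after 2014-03-18, so look at April 2014.
April 2014 starts on a Tuesday; its first Sunday is the 6th, so the 3rd Sunday is the 20th — 2014-04-20.

2014-04-20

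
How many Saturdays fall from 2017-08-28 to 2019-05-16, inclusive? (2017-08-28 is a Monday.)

2017-08-28 is a Monday; the first Saturday on or after it is 2017-09-02 (5 days later).
From 2017-09-02 to 2019-05-16: 120 + 365 + 136 = 621 days (rest of 2017, 2018, to 2019-05-16 in 2019).
621 ÷ 7 = 88 full weeks with remainder 5, so 88 more Saturdays after the first → 89.

89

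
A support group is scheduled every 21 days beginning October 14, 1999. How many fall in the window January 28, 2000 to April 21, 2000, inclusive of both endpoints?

Occurrences land 21·i days after October 14, 1999 for i = 0, 1, 2, …
January 28, 2000 is 106 days after the start; 106 ÷ 21 = 5 remainder 1; since the remainder is 1, round up to i = 6. First occurrence in the window: #7 on February 17, 2000 (6×21 = 126 days in).
April 21, 2000 is 190 days after the start; 190 ÷ 21 = 9 remainder 1. Last occurrence in the window: #10 on April 20, 2000.
Occurrences #7 through #10: 4 in total.

4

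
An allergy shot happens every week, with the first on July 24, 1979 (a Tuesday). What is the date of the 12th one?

The 12th occurrence is 11 intervals after the first: 11 × 7 = 77 days after July 24, 1979.
July has 31 days — 7 days to the end of July leaves 70.
August has 31 days (39 left).
September has 30 days (9 left).
9 days into October → October 9, 1979.

October 9, 1979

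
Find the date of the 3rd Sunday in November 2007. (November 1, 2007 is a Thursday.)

November 2007 begins on a Thursday, so the first Sunday is November 4 (3 days later).
The 3rd Sunday is 2 weeks later: 4 + 14 = 18.

18 November 2007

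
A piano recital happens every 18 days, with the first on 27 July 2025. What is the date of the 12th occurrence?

10 February 2026

The 12th occurrence is 11 intervals after the first: 11 × 18 = 198 days after 27 July 2025.
July has 31 days — 4 days to the end of July leaves 194.
August has 31 days (163 left).
September has 30 days (133 left).
October has 31 days (102 left).
November has 30 days (72 left).
December has 31 days (41 left).
January has 31 days (10 left).
10 days into February → 10 February 2026.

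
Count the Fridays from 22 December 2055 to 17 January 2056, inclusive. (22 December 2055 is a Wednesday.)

4

22 December 2055 is a Wednesday; the first Friday on or after it is 24 December 2055 (2 days later).
From 24 December 2055 to 17 January 2056: 7 + 17 = 24 days (rest of December, January).
24 ÷ 7 = 3 full weeks with remainder 3, so 3 more Fridays after the first → 4.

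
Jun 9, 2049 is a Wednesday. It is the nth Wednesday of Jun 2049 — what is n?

2nd

Day 9 falls in week ⌈9/7⌉ of the month.
Days 1–7 hold the 1st Wednesday, 8–14 the 2nd, 15–21 the 3rd, 22–28 the 4th, 29–31 the 5th.
9 is in the range for the 2nd.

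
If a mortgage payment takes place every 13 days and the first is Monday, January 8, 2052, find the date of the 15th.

July 8, 2052

The 15th occurrence is 14 intervals after the first: 14 × 13 = 182 days after January 8, 2052.
January has 31 days — 23 days to the end of January leaves 159.
February has 29 days (130 left).
March has 31 days (99 left).
April has 30 days (69 left).
May has 31 days (38 left).
June has 30 days (8 left).
8 days into July → July 8, 2052.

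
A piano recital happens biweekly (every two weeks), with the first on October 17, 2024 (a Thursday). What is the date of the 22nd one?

The 22nd occurrence is 21 intervals after the first: 21 × 14 = 294 days after October 17, 2024.
October has 31 days — 14 days to the end of October leaves 280.
November has 30 days (250 left).
December has 31 days (219 left).
January has 31 days (188 left).
February has 28 days (160 left).
March has 31 days (129 left).
April has 30 days (99 left).
May has 31 days (68 left).
June has 30 days (38 left).
July has 31 days (7 left).
7 days into August → August 7, 2025.

August 7, 2025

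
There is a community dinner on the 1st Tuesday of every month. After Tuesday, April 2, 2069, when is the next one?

May 7, 2069

April 2069 starts on a Monday, so its 1st Tuesday is April 2, 2069 (1 day in).
That is not after April 2, 2069, so look at May 2069.
May 2069 starts on a Wednesday, so its 1st Tuesday is May 7, 2069 (6 days in).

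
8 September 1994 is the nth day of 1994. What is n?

Days in months before September: 31 + 28 + 31 + 30 + 31 + 30 + 31 + 31 = 243.
Plus 8 days into September → day 251.

251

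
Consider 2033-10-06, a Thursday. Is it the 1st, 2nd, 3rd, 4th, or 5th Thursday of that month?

1st

Day 6 falls in week ⌈6/7⌉ of the month.
Days 1–7 hold the 1st Thursday, 8–14 the 2nd, 15–21 the 3rd, 22–28 the 4th, 29–31 the 5th.
6 is in the range for the 1st.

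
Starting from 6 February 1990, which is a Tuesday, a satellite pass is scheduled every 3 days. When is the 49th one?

The 49th occurrence is 48 intervals after the first: 48 × 3 = 144 days after 6 February 1990.
February has 28 days — 22 days to the end of February leaves 122.
March has 31 days (91 left).
April has 30 days (61 left).
May has 31 days (30 left).
30 days into June → 30 June 1990.

30 June 1990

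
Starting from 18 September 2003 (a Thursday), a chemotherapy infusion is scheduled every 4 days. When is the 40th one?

The 40th occurrence is 39 intervals after the first: 39 × 4 = 156 days after 18 September 2003.
September has 30 days — 12 days to the end of September leaves 144.
October has 31 days (113 left).
November has 30 days (83 left).
December has 31 days (52 left).
January has 31 days (21 left).
21 days into February → 21 February 2004.

21 February 2004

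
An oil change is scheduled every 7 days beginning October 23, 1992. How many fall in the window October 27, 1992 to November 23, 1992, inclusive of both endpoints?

4

Occurrences land 7·i days after October 23, 1992 for i = 0, 1, 2, …
October 27, 1992 is 4 days after the start; 4 ÷ 7 = 0 remainder 4; since the remainder is 4, round up to i = 1. First occurrence in the window: #2 on October 30, 1992 (1×7 = 7 days in).
November 23, 1992 is 31 days after the start; 31 ÷ 7 = 4 remainder 3. Last occurrence in the window: #5 on November 20, 1992.
Occurrences #2 through #5: 4 in total.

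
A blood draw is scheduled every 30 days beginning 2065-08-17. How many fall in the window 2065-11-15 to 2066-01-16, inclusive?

3

Occurrences land 30·i days after 2065-08-17 for i = 0, 1, 2, …
2065-11-15 is 90 days after the start; 90 ÷ 30 = 3 remainder 0. First occurrence in the window: #4 on 2065-11-15 (3×30 = 90 days in).
2066-01-16 is 152 days after the start; 152 ÷ 30 = 5 remainder 2. Last occurrence in the window: #6 on 2066-01-14.
Occurrences #4 through #6: 3 in total.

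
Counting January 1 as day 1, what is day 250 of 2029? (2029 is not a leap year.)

January has 31 days (250 − 31 = 219 remain).
February has 28 days (219 − 28 = 191 remain).
March has 31 days (191 − 31 = 160 remain).
April has 30 days (160 − 30 = 130 remain).
May has 31 days (130 − 31 = 99 remain).
June has 30 days (99 − 30 = 69 remain).
July has 31 days (69 − 31 = 38 remain).
August has 31 days (38 − 31 = 7 remain).
7 into September → September 7.

7 September 2029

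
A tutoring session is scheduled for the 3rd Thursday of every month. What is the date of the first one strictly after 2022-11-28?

November 2022 starts on a Tuesday; its first Thursday is the 3rd, so the 3rd Thursday is the 17th — 2022-11-17.
That is not after 2022-11-28, so look at December 2022.
December 2022 starts on a Thursday; its first Thursday is the 1st, so the 3rd Thursday is the 15th — 2022-12-15.

2022-12-15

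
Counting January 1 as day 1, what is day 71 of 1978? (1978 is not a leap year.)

1978-03-12

January has 31 days (71 − 31 = 40 remain).
February has 28 days (40 − 28 = 12 remain).
12 into March → March 12.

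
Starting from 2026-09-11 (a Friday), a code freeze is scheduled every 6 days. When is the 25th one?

2027-02-02

The 25th occurrence is 24 intervals after the first: 24 × 6 = 144 days after 2026-09-11.
September has 30 days — 19 days to the end of September leaves 125.
October has 31 days (94 left).
November has 30 days (64 left).
December has 31 days (33 left).
January has 31 days (2 left).
2 days into February → 2027-02-02.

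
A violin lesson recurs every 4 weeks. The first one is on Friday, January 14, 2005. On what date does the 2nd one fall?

February 11, 2005

The 2nd occurrence is 1 interval after the first: 1 × 28 = 28 days after January 14, 2005.
January has 31 days — 17 days to the end of January leaves 11.
11 days into February → February 11, 2005.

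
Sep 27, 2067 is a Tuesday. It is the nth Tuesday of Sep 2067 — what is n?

Day 27 falls in week ⌈27/7⌉ of the month.
Days 1–7 hold the 1st Tuesday, 8–14 the 2nd, 15–21 the 3rd, 22–28 the 4th, 29–31 the 5th.
27 is in the range for the 4th.

4th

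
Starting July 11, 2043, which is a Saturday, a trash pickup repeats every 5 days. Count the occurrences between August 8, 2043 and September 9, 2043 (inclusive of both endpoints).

Occurrences land 5·i days after July 11, 2043 for i = 0, 1, 2, …
August 8, 2043 is 28 days after the start; 28 ÷ 5 = 5 remainder 3; since the remainder is 3, round up to i = 6. First occurrence in the window: #7 on August 10, 2043 (6×5 = 30 days in).
September 9, 2043 is 60 days after the start; 60 ÷ 5 = 12 remainder 0. Last occurrence in the window: #13 on September 9, 2043.
Occurrences #7 through #13: 7 in total.

7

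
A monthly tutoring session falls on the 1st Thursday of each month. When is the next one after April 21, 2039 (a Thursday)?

April 2039 starts on a Friday, so its 1st Thursday is April 7, 2039 (6 days in).
That is not after April 21, 2039, so look at May 2039.
May 2039 starts on a Sunday, so its 1st Thursday is May 5, 2039 (4 days in).

May 5, 2039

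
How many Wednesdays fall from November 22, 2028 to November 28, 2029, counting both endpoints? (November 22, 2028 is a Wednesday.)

November 22, 2028 is a Wednesday; the first Wednesday on or after it is November 22, 2028.
From November 22, 2028 to November 28, 2029: 39 + 332 = 371 days (rest of 2028, to November 28, 2029 in 2029).
371 ÷ 7 = 53 full weeks with remainder 0, so 53 more Wednesdays after the first → 54.

54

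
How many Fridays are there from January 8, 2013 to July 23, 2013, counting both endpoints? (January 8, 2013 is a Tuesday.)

28

January 8, 2013 is a Tuesday; the first Friday on or after it is January 11, 2013 (3 days later).
From January 11, 2013 to July 23, 2013: 20 + 28 + 31 + 30 + 31 + 30 + 23 = 193 days (rest of January, February, March, April, May, June, July).
193 ÷ 7 = 27 full weeks with remainder 4, so 27 more Fridays after the first → 28.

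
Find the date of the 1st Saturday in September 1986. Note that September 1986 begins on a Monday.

1986-09-06

September 1986 begins on a Monday, so the first Saturday is September 6 (5 days later).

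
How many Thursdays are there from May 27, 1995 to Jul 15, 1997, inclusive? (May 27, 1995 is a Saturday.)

111

May 27, 1995 is a Saturday; the first Thursday on or after it is Jun 1, 1995 (5 days later).
From Jun 1, 1995 to Jul 15, 1997: 213 + 366 + 196 = 775 days (rest of 1995, 1996, to Jul 15, 1997 in 1997).
775 ÷ 7 = 110 full weeks with remainder 5, so 110 more Thursdays after the first → 111.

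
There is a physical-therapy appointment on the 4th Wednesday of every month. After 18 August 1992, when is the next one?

August 1992 starts on a Saturday; its first Wednesday is the 5th, so the 4th Wednesday is the 26th — 26 August 1992.
26 August 1992 is after 18 August 1992, so that is the next one.

26 August 1992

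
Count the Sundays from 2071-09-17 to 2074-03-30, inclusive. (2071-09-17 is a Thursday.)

132

2071-09-17 is a Thursday; the first Sunday on or after it is 2071-09-20 (3 days later).
From 2071-09-20 to 2074-03-30: 102 + 366 + 365 + 89 = 922 days (rest of 2071, 2072, 2073, to 2074-03-30 in 2074).
922 ÷ 7 = 131 full weeks with remainder 5, so 131 more Sundays after the first → 132.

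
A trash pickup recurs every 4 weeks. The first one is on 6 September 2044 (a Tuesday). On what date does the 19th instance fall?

23 January 2046

The 19th occurrence is 18 intervals after the first: 18 × 28 = 504 days after 6 September 2044.
September has 30 days — 24 days to the end of September leaves 480.
From end of September to end of 2044 is 92 days (388 left).
2045 has 365 days (23 left).
23 days into January → 23 January 2046.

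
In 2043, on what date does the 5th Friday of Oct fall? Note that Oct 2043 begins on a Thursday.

Oct 2043 begins on a Thursday, so the first Friday is Oct 2 (1 day later).
The 5th Friday is 4 weeks later: 2 + 28 = 30.

Oct 30, 2043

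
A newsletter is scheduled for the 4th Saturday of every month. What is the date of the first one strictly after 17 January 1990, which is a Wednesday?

January 1990 starts on a Monday; its first Saturday is the 6th, so the 4th Saturday is the 27th — 27 January 1990.
27 January 1990 is after 17 January 1990, so that is the next one.

27 January 1990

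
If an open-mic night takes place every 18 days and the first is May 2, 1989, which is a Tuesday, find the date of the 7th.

August 18, 1989

The 7th occurrence is 6 intervals after the first: 6 × 18 = 108 days after May 2, 1989.
May has 31 days — 29 days to the end of May leaves 79.
June has 30 days (49 left).
July has 31 days (18 left).
18 days into August → August 18, 1989.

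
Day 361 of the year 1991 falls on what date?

December 27, 1991

January has 31 days (361 − 31 = 330 remain).
February has 28 days (330 − 28 = 302 remain).
March has 31 days (302 − 31 = 271 remain).
April has 30 days (271 − 30 = 241 remain).
May has 31 days (241 − 31 = 210 remain).
June has 30 days (210 − 30 = 180 remain).
July has 31 days (180 − 31 = 149 remain).
August has 31 days (149 − 31 = 118 remain).
September has 30 days (118 − 30 = 88 remain).
October has 31 days (88 − 31 = 57 remain).
November has 30 days (57 − 30 = 27 remain).
27 into December → December 27.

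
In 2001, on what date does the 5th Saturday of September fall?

The first Saturday of September 2001 is September 1.
The 5th Saturday is 4 weeks later: 1 + 28 = 29.

2001-09-29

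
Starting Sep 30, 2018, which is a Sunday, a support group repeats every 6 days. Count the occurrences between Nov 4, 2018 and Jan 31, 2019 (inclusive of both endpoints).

15

Occurrences land 6·i days after Sep 30, 2018 for i = 0, 1, 2, …
Nov 4, 2018 is 35 days after the start; 35 ÷ 6 = 5 remainder 5; since the remainder is 5, round up to i = 6. First occurrence in the window: #7 on Nov 5, 2018 (6×6 = 36 days in).
Jan 31, 2019 is 123 days after the start; 123 ÷ 6 = 20 remainder 3. Last occurrence in the window: #21 on Jan 28, 2019.
Occurrences #7 through #21: 15 in total.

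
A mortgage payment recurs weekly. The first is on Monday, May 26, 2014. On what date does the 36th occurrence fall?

The 36th occurrence is 35 intervals after the first: 35 × 7 = 245 days after May 26, 2014.
May has 31 days — 5 days to the end of May leaves 240.
Jun has 30 days (210 left).
Jul has 31 days (179 left).
Aug has 31 days (148 left).
Sep has 30 days (118 left).
Oct has 31 days (87 left).
Nov has 30 days (57 left).
Dec has 31 days (26 left).
26 days into Jan → Jan 26, 2015.

Jan 26, 2015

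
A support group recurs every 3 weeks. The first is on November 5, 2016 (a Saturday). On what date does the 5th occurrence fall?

January 28, 2017

The 5th occurrence is 4 intervals after the first: 4 × 21 = 84 days after November 5, 2016.
November has 30 days — 25 days to the end of November leaves 59.
December has 31 days (28 left).
28 days into January → January 28, 2017.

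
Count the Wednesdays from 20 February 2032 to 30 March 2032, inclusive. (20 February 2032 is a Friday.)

5

20 February 2032 is a Friday; the first Wednesday on or after it is 25 February 2032 (5 days later).
From 25 February 2032 to 30 March 2032: 4 + 30 = 34 days (rest of February, March).
34 ÷ 7 = 4 full weeks with remainder 6, so 4 more Wednesdays after the first → 5.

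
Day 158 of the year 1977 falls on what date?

January has 31 days (158 − 31 = 127 remain).
February has 28 days (127 − 28 = 99 remain).
March has 31 days (99 − 31 = 68 remain).
April has 30 days (68 − 30 = 38 remain).
May has 31 days (38 − 31 = 7 remain).
7 into June → June 7.

1977-06-07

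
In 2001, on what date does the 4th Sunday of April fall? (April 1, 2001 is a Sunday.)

April 2001 begins on a Sunday, so the first Sunday is April 1.
The 4th Sunday is 3 weeks later: 1 + 21 = 22.

2001-04-22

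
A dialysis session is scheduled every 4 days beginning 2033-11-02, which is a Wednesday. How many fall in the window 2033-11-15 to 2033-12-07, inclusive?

Occurrences land 4·i days after 2033-11-02 for i = 0, 1, 2, …
2033-11-15 is 13 days after the start; 13 ÷ 4 = 3 remainder 1; since the remainder is 1, round up to i = 4. First occurrence in the window: #5 on 2033-11-18 (4×4 = 16 days in).
2033-12-07 is 35 days after the start; 35 ÷ 4 = 8 remainder 3. Last occurrence in the window: #9 on 2033-12-04.
Occurrences #5 through #9: 5 in total.

5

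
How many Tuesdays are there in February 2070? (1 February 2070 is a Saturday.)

1 February 2070 is a Saturday; the first Tuesday on or after it is 4 February 2070 (3 days later).
From 4 February 2070 to 28 February 2070 is 28 − 4 = 24 days.
24 ÷ 7 = 3 full weeks with remainder 3, so 3 more Tuesdays after the first → 4.

4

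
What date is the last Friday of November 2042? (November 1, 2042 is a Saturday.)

2042-11-28

November 2042 begins on a Saturday, so the first Friday is November 7 (6 days later).
November 2042 has 30 days. Adding weeks: 7, 14, 21, 28 — the last one ≤ 30 is the 28th.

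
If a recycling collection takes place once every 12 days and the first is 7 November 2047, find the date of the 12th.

18 March 2048

The 12th occurrence is 11 intervals after the first: 11 × 12 = 132 days after 7 November 2047.
November has 30 days — 23 days to the end of November leaves 109.
December has 31 days (78 left).
January has 31 days (47 left).
February has 29 days (18 left).
18 days into March → 18 March 2048.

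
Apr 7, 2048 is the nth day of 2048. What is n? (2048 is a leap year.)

98

Days in months before Apr: 31 + 29 + 31 = 91.
Plus 7 days into Apr → day 98.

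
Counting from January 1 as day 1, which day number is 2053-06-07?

158

Days in months before June: 31 + 28 + 31 + 30 + 31 = 151.
Plus 7 days into June → day 158.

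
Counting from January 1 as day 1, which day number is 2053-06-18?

Days in months before June: 31 + 28 + 31 + 30 + 31 = 151.
Plus 18 days into June → day 169.

169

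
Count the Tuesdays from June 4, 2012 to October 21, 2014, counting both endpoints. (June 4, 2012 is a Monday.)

125

June 4, 2012 is a Monday; the first Tuesday on or after it is June 5, 2012 (1 day later).
From June 5, 2012 to October 21, 2014: 209 + 365 + 294 = 868 days (rest of 2012, 2013, to October 21, 2014 in 2014).
868 ÷ 7 = 124 full weeks with remainder 0, so 124 more Tuesdays after the first → 125.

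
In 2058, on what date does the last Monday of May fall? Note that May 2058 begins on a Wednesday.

27 May 2058

May 2058 begins on a Wednesday, so the first Monday is May 6 (5 days later).
May 2058 has 31 days. Adding weeks: 6, 13, 20, 27 — the last one ≤ 31 is the 27th.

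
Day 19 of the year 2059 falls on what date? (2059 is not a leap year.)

January 19, 2059

19 into January → January 19.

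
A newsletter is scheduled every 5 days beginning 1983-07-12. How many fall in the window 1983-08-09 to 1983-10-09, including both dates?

Occurrences land 5·i days after 1983-07-12 for i = 0, 1, 2, …
1983-08-09 is 28 days after the start; 28 ÷ 5 = 5 remainder 3; since the remainder is 3, round up to i = 6. First occurrence in the window: #7 on 1983-08-11 (6×5 = 30 days in).
1983-10-09 is 89 days after the start; 89 ÷ 5 = 17 remainder 4. Last occurrence in the window: #18 on 1983-10-05.
Occurrences #7 through #18: 12 in total.

12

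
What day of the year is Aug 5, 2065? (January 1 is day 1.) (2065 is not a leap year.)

Days in months before Aug: 31 + 28 + 31 + 30 + 31 + 30 + 31 = 212.
Plus 5 days into Aug → day 217.

217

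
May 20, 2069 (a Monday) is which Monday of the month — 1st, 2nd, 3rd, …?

Day 20 falls in week ⌈20/7⌉ of the month.
Days 1–7 hold the 1st Monday, 8–14 the 2nd, 15–21 the 3rd, 22–28 the 4th, 29–31 the 5th.
20 is in the range for the 3rd.

3rd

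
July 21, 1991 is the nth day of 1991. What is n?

Days in months before July: 31 + 28 + 31 + 30 + 31 + 30 = 181.
Plus 21 days into July → day 202.

202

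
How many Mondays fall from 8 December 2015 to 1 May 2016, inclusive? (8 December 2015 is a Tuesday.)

8 December 2015 is a Tuesday; the first Monday on or after it is 14 December 2015 (6 days later).
From 14 December 2015 to 1 May 2016: 17 + 31 + 29 + 31 + 30 + 1 = 139 days (rest of December, January, February, March, April, May).
139 ÷ 7 = 19 full weeks with remainder 6, so 19 more Mondays after the first → 20.

20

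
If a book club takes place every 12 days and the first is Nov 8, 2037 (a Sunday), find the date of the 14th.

Apr 13, 2038

The 14th occurrence is 13 intervals after the first: 13 × 12 = 156 days after Nov 8, 2037.
Nov has 30 days — 22 days to the end of Nov leaves 134.
Dec has 31 days (103 left).
Jan has 31 days (72 left).
Feb has 28 days (44 left).
Mar has 31 days (13 left).
13 days into Apr → Apr 13, 2038.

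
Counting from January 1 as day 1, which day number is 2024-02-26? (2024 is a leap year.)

57

Days in months before February: 31 = 31.
Plus 26 days into February → day 57.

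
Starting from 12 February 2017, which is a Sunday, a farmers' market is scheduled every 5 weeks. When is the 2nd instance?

The 2nd occurrence is 1 interval after the first: 1 × 35 = 35 days after 12 February 2017.
February has 28 days — 16 days to the end of February leaves 19.
19 days into March → 19 March 2017.

19 March 2017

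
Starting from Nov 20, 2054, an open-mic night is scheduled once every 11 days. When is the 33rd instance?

The 33rd occurrence is 32 intervals after the first: 32 × 11 = 352 days after Nov 20, 2054.
Nov has 30 days — 10 days to the end of Nov leaves 342.
Dec has 31 days (311 left).
Jan has 31 days (280 left).
Feb has 28 days (252 left).
Mar has 31 days (221 left).
Apr has 30 days (191 left).
May has 31 days (160 left).
Jun has 30 days (130 left).
Jul has 31 days (99 left).
Aug has 31 days (68 left).
Sep has 30 days (38 left).
Oct has 31 days (7 left).
7 days into Nov → Nov 7, 2055.

Nov 7, 2055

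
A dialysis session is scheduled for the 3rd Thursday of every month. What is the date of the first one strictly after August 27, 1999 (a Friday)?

August 1999 starts on a Sunday; its first Thursday is the 5th, so the 3rd Thursday is the 19th — August 19, 1999.
That is not after August 27, 1999, so look at September 1999.
September 1999 starts on a Wednesday; its first Thursday is the 2nd, so the 3rd Thursday is the 16th — September 16, 1999.

September 16, 1999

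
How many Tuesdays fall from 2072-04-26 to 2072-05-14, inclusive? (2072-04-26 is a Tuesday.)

2072-04-26 is a Tuesday; the first Tuesday on or after it is 2072-04-26.
From 2072-04-26 to 2072-05-14: 4 + 14 = 18 days (rest of April, May).
18 ÷ 7 = 2 full weeks with remainder 4, so 2 more Tuesdays after the first → 3.

3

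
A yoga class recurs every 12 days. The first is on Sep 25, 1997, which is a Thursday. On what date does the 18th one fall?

Apr 17, 1998

The 18th occurrence is 17 intervals after the first: 17 × 12 = 204 days after Sep 25, 1997.
Sep has 30 days — 5 days to the end of Sep leaves 199.
Oct has 31 days (168 left).
Nov has 30 days (138 left).
Dec has 31 days (107 left).
Jan has 31 days (76 left).
Feb has 28 days (48 left).
Mar has 31 days (17 left).
17 days into Apr → Apr 17, 1998.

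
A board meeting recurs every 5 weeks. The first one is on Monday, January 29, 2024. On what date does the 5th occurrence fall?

The 5th occurrence is 4 intervals after the first: 4 × 35 = 140 days after January 29, 2024.
January has 31 days — 2 days to the end of January leaves 138.
February has 29 days (109 left).
March has 31 days (78 left).
April has 30 days (48 left).
May has 31 days (17 left).
17 days into June → June 17, 2024.

June 17, 2024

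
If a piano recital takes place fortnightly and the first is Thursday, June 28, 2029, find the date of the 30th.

The 30th occurrence is 29 intervals after the first: 29 × 14 = 406 days after June 28, 2029.
June has 30 days — 2 days to the end of June leaves 404.
From end of June to end of 2029 is 184 days (220 left).
January has 31 days (189 left).
February has 28 days (161 left).
March has 31 days (130 left).
April has 30 days (100 left).
May has 31 days (69 left).
June has 30 days (39 left).
July has 31 days (8 left).
8 days into August → August 8, 2030.

August 8, 2030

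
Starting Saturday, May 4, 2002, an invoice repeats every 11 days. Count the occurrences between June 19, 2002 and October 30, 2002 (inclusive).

Occurrences land 11·i days after May 4, 2002 for i = 0, 1, 2, …
June 19, 2002 is 46 days after the start; 46 ÷ 11 = 4 remainder 2; since the remainder is 2, round up to i = 5. First occurrence in the window: #6 on June 28, 2002 (5×11 = 55 days in).
October 30, 2002 is 179 days after the start; 179 ÷ 11 = 16 remainder 3. Last occurrence in the window: #17 on October 27, 2002.
Occurrences #6 through #17: 12 in total.

12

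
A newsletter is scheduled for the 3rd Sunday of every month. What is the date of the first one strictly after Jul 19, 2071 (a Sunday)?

Jul 2071 starts on a Wednesday; its first Sunday is the 5th, so the 3rd Sunday is the 19th — Jul 19, 2071.
That is not after Jul 19, 2071, so look at Aug 2071.
Aug 2071 starts on a Saturday; its first Sunday is the 2nd, so the 3rd Sunday is the 16th — Aug 16, 2071.

Aug 16, 2071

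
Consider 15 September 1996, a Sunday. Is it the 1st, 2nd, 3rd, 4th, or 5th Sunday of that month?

Day 15 falls in week ⌈15/7⌉ of the month.
Days 1–7 hold the 1st Sunday, 8–14 the 2nd, 15–21 the 3rd, 22–28 the 4th, 29–31 the 5th.
15 is in the range for the 3rd.

3rd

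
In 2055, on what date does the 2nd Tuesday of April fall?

April 2055 begins on a Thursday, so the first Tuesday is April 6 (5 days later).
The 2nd Tuesday is 1 weeks later: 6 + 7 = 13.

13 April 2055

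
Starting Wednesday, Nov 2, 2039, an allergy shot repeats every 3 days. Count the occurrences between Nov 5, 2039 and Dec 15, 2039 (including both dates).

14

Occurrences land 3·i days after Nov 2, 2039 for i = 0, 1, 2, …
Nov 5, 2039 is 3 days after the start; 3 ÷ 3 = 1 remainder 0. First occurrence in the window: #2 on Nov 5, 2039 (1×3 = 3 days in).
Dec 15, 2039 is 43 days after the start; 43 ÷ 3 = 14 remainder 1. Last occurrence in the window: #15 on Dec 14, 2039.
Occurrences #2 through #15: 14 in total.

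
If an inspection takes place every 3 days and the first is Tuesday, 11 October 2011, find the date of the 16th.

25 November 2011

The 16th occurrence is 15 intervals after the first: 15 × 3 = 45 days after 11 October 2011.
October has 31 days — 20 days to the end of October leaves 25.
25 days into November → 25 November 2011.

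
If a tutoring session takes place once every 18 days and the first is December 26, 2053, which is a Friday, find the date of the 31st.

The 31st occurrence is 30 intervals after the first: 30 × 18 = 540 days after December 26, 2053.
December has 31 days — 5 days to the end of December leaves 535.
2054 has 365 days (170 left).
January has 31 days (139 left).
February has 28 days (111 left).
March has 31 days (80 left).
April has 30 days (50 left).
May has 31 days (19 left).
19 days into June → June 19, 2055.

June 19, 2055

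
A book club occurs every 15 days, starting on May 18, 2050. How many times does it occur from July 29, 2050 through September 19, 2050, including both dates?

4

Occurrences land 15·i days after May 18, 2050 for i = 0, 1, 2, …
July 29, 2050 is 72 days after the start; 72 ÷ 15 = 4 remainder 12; since the remainder is 12, round up to i = 5. First occurrence in the window: #6 on August 1, 2050 (5×15 = 75 days in).
September 19, 2050 is 124 days after the start; 124 ÷ 15 = 8 remainder 4. Last occurrence in the window: #9 on September 15, 2050.
Occurrences #6 through #9: 4 in total.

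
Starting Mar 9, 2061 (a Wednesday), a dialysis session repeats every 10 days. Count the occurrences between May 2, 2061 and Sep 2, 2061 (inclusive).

Occurrences land 10·i days after Mar 9, 2061 for i = 0, 1, 2, …
May 2, 2061 is 54 days after the start; 54 ÷ 10 = 5 remainder 4; since the remainder is 4, round up to i = 6. First occurrence in the window: #7 on May 8, 2061 (6×10 = 60 days in).
Sep 2, 2061 is 177 days after the start; 177 ÷ 10 = 17 remainder 7. Last occurrence in the window: #18 on Aug 26, 2061.
Occurrences #7 through #18: 12 in total.

12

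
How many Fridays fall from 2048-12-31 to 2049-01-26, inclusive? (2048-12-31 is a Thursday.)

2048-12-31 is a Thursday; the first Friday on or after it is 2049-01-01 (1 day later).
From 2049-01-01 to 2049-01-26 is 26 − 1 = 25 days.
25 ÷ 7 = 3 full weeks with remainder 4, so 3 more Fridays after the first → 4.

4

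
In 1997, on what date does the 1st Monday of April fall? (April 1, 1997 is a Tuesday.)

1997-04-07

April 1997 begins on a Tuesday, so the first Monday is April 7 (6 days later).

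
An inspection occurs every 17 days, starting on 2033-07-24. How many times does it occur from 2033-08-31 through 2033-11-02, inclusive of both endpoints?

3

Occurrences land 17·i days after 2033-07-24 for i = 0, 1, 2, …
2033-08-31 is 38 days after the start; 38 ÷ 17 = 2 remainder 4; since the remainder is 4, round up to i = 3. First occurrence in the window: #4 on 2033-09-13 (3×17 = 51 days in).
2033-11-02 is 101 days after the start; 101 ÷ 17 = 5 remainder 16. Last occurrence in the window: #6 on 2033-10-17.
Occurrences #4 through #6: 3 in total.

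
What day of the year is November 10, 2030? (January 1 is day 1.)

314

Days in months before November: 31 + 28 + 31 + 30 + 31 + 30 + 31 + 31 + 30 + 31 = 304.
Plus 10 days into November → day 314.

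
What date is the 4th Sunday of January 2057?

January 28, 2057

The first Sunday of January 2057 is January 7.
The 4th Sunday is 3 weeks later: 7 + 21 = 28.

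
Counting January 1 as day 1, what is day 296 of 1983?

January has 31 days (296 − 31 = 265 remain).
February has 28 days (265 − 28 = 237 remain).
March has 31 days (237 − 31 = 206 remain).
April has 30 days (206 − 30 = 176 remain).
May has 31 days (176 − 31 = 145 remain).
June has 30 days (145 − 30 = 115 remain).
July has 31 days (115 − 31 = 84 remain).
August has 31 days (84 − 31 = 53 remain).
September has 30 days (53 − 30 = 23 remain).
23 into October → October 23.

23 October 1983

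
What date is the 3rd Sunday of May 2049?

16 May 2049

The first Sunday of May 2049 is May 2.
The 3rd Sunday is 2 weeks later: 2 + 14 = 16.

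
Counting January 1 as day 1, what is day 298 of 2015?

January has 31 days (298 − 31 = 267 remain).
February has 28 days (267 − 28 = 239 remain).
March has 31 days (239 − 31 = 208 remain).
April has 30 days (208 − 30 = 178 remain).
May has 31 days (178 − 31 = 147 remain).
June has 30 days (147 − 30 = 117 remain).
July has 31 days (117 − 31 = 86 remain).
August has 31 days (86 − 31 = 55 remain).
September has 30 days (55 − 30 = 25 remain).
25 into October → October 25.

25 October 2015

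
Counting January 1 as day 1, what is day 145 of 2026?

January has 31 days (145 − 31 = 114 remain).
February has 28 days (114 − 28 = 86 remain).
March has 31 days (86 − 31 = 55 remain).
April has 30 days (55 − 30 = 25 remain).
25 into May → May 25.

25 May 2026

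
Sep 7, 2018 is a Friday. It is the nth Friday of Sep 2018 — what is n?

1st

Day 7 falls in week ⌈7/7⌉ of the month.
Days 1–7 hold the 1st Friday, 8–14 the 2nd, 15–21 the 3rd, 22–28 the 4th, 29–31 the 5th.
7 is in the range for the 1st.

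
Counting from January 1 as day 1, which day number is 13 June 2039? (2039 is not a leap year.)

Days in months before June: 31 + 28 + 31 + 30 + 31 = 151.
Plus 13 days into June → day 164.

164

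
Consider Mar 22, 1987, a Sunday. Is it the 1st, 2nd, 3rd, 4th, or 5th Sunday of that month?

4th

Day 22 falls in week ⌈22/7⌉ of the month.
Days 1–7 hold the 1st Sunday, 8–14 the 2nd, 15–21 the 3rd, 22–28 the 4th, 29–31 the 5th.
22 is in the range for the 4th.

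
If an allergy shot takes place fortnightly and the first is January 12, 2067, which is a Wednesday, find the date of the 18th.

September 7, 2067

The 18th occurrence is 17 intervals after the first: 17 × 14 = 238 days after January 12, 2067.
January has 31 days — 19 days to the end of January leaves 219.
February has 28 days (191 left).
March has 31 days (160 left).
April has 30 days (130 left).
May has 31 days (99 left).
June has 30 days (69 left).
July has 31 days (38 left).
August has 31 days (7 left).
7 days into September → September 7, 2067.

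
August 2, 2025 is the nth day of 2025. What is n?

Days in months before August: 31 + 28 + 31 + 30 + 31 + 30 + 31 = 212.
Plus 2 days into August → day 214.

214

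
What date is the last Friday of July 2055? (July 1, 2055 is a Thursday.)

July 2055 begins on a Thursday, so the first Friday is July 2 (1 day later).
July 2055 has 31 days. Adding weeks: 2, 9, 16, 23, 30 — the last one ≤ 31 is the 30th.

30 July 2055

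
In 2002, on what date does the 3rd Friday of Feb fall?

Feb 15, 2002

Feb 2002 begins on a Friday, so the first Friday is Feb 1.
The 3rd Friday is 2 weeks later: 1 + 14 = 15.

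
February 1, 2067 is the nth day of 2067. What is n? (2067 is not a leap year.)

32

Days in months before February: 31 = 31.
Plus 1 day into February → day 32.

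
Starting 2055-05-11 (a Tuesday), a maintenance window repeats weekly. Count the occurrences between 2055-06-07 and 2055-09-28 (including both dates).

17

Occurrences land 7·i days after 2055-05-11 for i = 0, 1, 2, …
2055-06-07 is 27 days after the start; 27 ÷ 7 = 3 remainder 6; since the remainder is 6, round up to i = 4. First occurrence in the window: #5 on 2055-06-08 (4×7 = 28 days in).
2055-09-28 is 140 days after the start; 140 ÷ 7 = 20 remainder 0. Last occurrence in the window: #21 on 2055-09-28.
Occurrences #5 through #21: 17 in total.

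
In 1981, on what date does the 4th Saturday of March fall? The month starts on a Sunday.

March 1981 begins on a Sunday, so the first Saturday is March 7 (6 days later).
The 4th Saturday is 3 weeks later: 7 + 21 = 28.

1981-03-28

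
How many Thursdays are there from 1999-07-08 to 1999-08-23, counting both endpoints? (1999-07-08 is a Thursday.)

7

1999-07-08 is a Thursday; the first Thursday on or after it is 1999-07-08.
From 1999-07-08 to 1999-08-23: 23 + 23 = 46 days (rest of July, August).
46 ÷ 7 = 6 full weeks with remainder 4, so 6 more Thursdays after the first → 7.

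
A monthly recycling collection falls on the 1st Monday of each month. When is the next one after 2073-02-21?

2073-03-06

February 2073 starts on a Wednesday, so its 1st Monday is 2073-02-06 (5 days in).
That is not after 2073-02-21, so look at March 2073.
March 2073 starts on a Wednesday, so its 1st Monday is 2073-03-06 (5 days in).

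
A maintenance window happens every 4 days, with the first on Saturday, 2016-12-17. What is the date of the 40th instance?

The 40th occurrence is 39 intervals after the first: 39 × 4 = 156 days after 2016-12-17.
December has 31 days — 14 days to the end of December leaves 142.
January has 31 days (111 left).
February has 28 days (83 left).
March has 31 days (52 left).
April has 30 days (22 left).
22 days into May → 2017-05-22.

2017-05-22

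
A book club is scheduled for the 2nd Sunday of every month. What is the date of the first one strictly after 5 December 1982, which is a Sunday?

12 December 1982

December 1982 starts on a Wednesday; its first Sunday is the 5th, so the 2nd Sunday is the 12th — 12 December 1982.
12 December 1982 is after 5 December 1982, so that is the next one.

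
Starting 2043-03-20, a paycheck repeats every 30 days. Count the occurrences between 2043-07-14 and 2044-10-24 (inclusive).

16

Occurrences land 30·i days after 2043-03-20 for i = 0, 1, 2, …
2043-07-14 is 116 days after the start; 116 ÷ 30 = 3 remainder 26; since the remainder is 26, round up to i = 4. First occurrence in the window: #5 on 2043-07-18 (4×30 = 120 days in).
2044-10-24 is 584 days after the start; 584 ÷ 30 = 19 remainder 14. Last occurrence in the window: #20 on 2044-10-10.
Occurrences #5 through #20: 16 in total.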